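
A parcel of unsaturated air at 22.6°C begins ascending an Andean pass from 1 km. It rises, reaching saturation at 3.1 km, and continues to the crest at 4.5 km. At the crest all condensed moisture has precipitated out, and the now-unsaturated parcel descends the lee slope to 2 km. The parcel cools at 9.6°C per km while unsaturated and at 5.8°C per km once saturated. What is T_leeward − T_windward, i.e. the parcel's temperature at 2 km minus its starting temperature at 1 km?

-4.28°C

1000 → 3100 m (dry, 9.6°C/km): ΔT = -9.6 × 2.1 = -20.16°C → T = 2.44°C
3100 → 4500 m (saturated, 5.8°C/km): ΔT = -5.8 × 1.4 = -8.12°C → T = -5.68°C
4500 → 2000 m (dry descent, 9.6°C/km): ΔT = +9.6 × 2.5 = +24°C → T = 18.32°C
Net change vs windward start: 18.32 − 22.6 = -4.28°C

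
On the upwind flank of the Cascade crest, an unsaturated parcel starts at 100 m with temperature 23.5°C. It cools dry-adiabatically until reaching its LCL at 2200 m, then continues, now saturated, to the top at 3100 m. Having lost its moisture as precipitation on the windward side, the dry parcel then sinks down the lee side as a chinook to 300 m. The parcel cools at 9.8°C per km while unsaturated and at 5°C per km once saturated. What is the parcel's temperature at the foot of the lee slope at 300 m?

100–2200 m, dry: Δz = 2.1 km ⇒ ΔT = -20.58°C; T = 2.92°C
2200–3100 m, saturated: Δz = 0.9 km ⇒ ΔT = -4.5°C; T = -1.58°C
3100–300 m, dry descent: Δz = 2.8 km ⇒ ΔT = +27.44°C; T = 25.86°C

25.86°C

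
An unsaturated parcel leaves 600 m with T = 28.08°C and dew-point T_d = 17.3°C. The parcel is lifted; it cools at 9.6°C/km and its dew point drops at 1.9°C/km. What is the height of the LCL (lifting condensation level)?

2000 m

T and T_d converge at 9.6 − 1.9 = 7.7°C per km
Height above start = (28.08 − 17.3) / 7.7 = 1.4 km
LCL altitude = 600 m + 1400 m = 2000 m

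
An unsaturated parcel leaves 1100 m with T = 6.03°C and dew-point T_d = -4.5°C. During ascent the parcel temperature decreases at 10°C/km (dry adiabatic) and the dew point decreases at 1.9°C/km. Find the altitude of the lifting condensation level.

T and T_d converge at 10 − 1.9 = 8.1°C per km
Height above start = (6.03 − (-4.5)) / 8.1 = 1.3 km
LCL altitude = 1100 m + 1300 m = 2400 m

2400 m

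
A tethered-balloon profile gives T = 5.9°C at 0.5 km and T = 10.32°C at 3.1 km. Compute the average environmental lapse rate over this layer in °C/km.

Γ = −ΔT/Δz = (5.9 − 10.32) / (3100 − 500) m
  = -4.42°C / 2.6 km = -1.7°C/km

-1.7°C/km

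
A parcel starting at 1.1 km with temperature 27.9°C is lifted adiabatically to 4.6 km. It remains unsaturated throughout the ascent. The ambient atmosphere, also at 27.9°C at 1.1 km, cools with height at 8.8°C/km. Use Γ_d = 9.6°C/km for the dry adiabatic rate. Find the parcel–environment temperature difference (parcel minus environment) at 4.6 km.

-2.8°C (parcel cooler than environment)

Parcel:
  Dry to 4600 m: -9.6 × 3.5 km = -33.6°C, so T = -5.7°C.
Environment:
  Environment to 4600 m: -8.8 × 3.5 km = -30.8°C, so T = -2.9°C.
T_parcel − T_env = -5.7 − (-2.9) = -2.8°C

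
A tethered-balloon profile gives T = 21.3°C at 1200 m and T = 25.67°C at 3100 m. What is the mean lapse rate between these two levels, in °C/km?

-2.3°C/km

Γ = −ΔT/Δz = (21.3 − 25.67) / (3100 − 1200) m
  = -4.37°C / 1.9 km = -2.3°C/km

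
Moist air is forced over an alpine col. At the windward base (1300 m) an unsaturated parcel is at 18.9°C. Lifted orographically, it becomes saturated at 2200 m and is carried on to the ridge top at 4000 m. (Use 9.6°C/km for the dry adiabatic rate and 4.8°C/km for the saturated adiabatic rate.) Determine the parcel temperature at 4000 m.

1.62°C

1300–2200 m, dry: Δz = 0.9 km ⇒ ΔT = -8.64°C; T = 10.26°C
2200–4000 m, saturated: Δz = 1.8 km ⇒ ΔT = -8.64°C; T = 1.62°C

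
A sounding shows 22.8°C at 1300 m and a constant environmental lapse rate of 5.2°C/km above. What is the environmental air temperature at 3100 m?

13.44°C

1300 → 3100 m (environmental, 5.2°C/km): ΔT = -5.2 × 1.8 = -9.36°C → T = 13.44°C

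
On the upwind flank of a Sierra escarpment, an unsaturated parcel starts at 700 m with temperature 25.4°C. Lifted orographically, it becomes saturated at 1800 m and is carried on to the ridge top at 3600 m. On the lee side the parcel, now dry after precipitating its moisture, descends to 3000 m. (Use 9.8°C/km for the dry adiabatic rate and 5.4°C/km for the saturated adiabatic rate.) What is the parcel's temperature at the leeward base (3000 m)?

700–1800 m, dry: Δz = 1.1 km ⇒ ΔT = -10.78°C; T = 14.62°C
1800–3600 m, saturated: Δz = 1.8 km ⇒ ΔT = -9.72°C; T = 4.9°C
3600–3000 m, dry descent: Δz = 0.6 km ⇒ ΔT = +5.88°C; T = 10.78°C

10.78°C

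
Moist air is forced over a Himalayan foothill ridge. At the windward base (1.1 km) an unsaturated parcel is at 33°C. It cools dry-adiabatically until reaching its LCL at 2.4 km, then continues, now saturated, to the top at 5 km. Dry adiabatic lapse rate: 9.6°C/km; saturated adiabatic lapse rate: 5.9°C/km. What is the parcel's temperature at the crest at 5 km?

5.18°C

From 1100 m to 2400 m (dry): cools by 9.6 × 1.3 = 12.48°C, giving 20.52°C.
From 2400 m to 5000 m (saturated): cools by 5.9 × 2.6 = 15.34°C, giving 5.18°C.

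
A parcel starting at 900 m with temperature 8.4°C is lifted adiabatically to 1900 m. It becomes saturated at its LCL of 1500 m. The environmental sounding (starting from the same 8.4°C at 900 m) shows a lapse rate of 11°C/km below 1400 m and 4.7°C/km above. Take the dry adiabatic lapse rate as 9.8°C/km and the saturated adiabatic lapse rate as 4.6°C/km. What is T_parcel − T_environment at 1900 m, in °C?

+0.13°C (parcel warmer than environment)

Parcel:
  Dry to 1500 m: -9.8 × 0.6 km = -5.88°C, so T = 2.52°C.
  Saturated to 1900 m: -4.6 × 0.4 km = -1.84°C, so T = 0.68°C.
Environment:
  Environment, lower layer to 1400 m: -11 × 0.5 km = -5.5°C, so T = 2.9°C.
  Environment, upper layer to 1900 m: -4.7 × 0.5 km = -2.35°C, so T = 0.55°C.
T_parcel − T_env = 0.68 − 0.55 = +0.13°C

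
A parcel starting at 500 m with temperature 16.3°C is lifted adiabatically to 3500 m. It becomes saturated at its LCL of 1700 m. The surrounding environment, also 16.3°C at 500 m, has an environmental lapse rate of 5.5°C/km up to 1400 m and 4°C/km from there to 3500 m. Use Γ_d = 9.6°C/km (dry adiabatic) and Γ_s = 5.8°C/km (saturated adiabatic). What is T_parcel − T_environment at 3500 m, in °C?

-8.61°C (parcel cooler than environment)

Parcel:
  Dry to 1700 m: -9.6 × 1.2 km = -11.52°C, so T = 4.78°C.
  Saturated to 3500 m: -5.8 × 1.8 km = -10.44°C, so T = -5.66°C.
Environment:
  Environment, lower layer to 1400 m: -5.5 × 0.9 km = -4.95°C, so T = 11.35°C.
  Environment, upper layer to 3500 m: -4 × 2.1 km = -8.4°C, so T = 2.95°C.
T_parcel − T_env = -5.66 − 2.95 = -8.61°C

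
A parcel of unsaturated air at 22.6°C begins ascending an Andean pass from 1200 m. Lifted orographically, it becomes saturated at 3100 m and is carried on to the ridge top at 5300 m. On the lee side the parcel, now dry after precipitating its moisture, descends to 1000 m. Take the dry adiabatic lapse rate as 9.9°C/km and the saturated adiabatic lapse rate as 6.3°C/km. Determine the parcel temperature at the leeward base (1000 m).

From 1200 m to 3100 m (dry): cools by 9.9 × 1.9 = 18.81°C, giving 3.79°C.
From 3100 m to 5300 m (saturated): cools by 6.3 × 2.2 = 13.86°C, giving -10.07°C.
From 5300 m to 1000 m (dry descent): warms by 9.9 × 4.3 = 42.57°C, giving 32.5°C.

32.5°C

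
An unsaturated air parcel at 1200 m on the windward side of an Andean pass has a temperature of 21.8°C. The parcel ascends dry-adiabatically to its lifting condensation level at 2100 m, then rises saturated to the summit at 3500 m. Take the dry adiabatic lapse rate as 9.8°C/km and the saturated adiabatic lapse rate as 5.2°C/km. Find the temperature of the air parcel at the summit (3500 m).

From 1200 m to 2100 m (dry): cools by 9.8 × 0.9 = 8.82°C, giving 12.98°C.
From 2100 m to 3500 m (saturated): cools by 5.2 × 1.4 = 7.28°C, giving 5.7°C.

5.7°C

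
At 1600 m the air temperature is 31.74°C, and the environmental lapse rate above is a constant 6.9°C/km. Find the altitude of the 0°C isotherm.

Height above start = (31.74 − 0) / 6.9 = 4.6 km
Altitude = 1600 m + 4600 m = 6200 m

6200 m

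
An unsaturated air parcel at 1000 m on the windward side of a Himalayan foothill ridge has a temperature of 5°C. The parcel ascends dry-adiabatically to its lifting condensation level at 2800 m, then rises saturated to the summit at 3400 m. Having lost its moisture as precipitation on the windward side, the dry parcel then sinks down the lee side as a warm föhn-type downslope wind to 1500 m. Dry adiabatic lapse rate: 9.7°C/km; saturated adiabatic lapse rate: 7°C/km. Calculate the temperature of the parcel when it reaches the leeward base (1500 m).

Dry to 2800 m: -9.7 × 1.8 km = -17.46°C, so T = -12.46°C.
Saturated to 3400 m: -7 × 0.6 km = -4.2°C, so T = -16.66°C.
Dry descent to 1500 m: +9.7 × 1.9 km = +18.43°C, so T = 1.77°C.

1.77°C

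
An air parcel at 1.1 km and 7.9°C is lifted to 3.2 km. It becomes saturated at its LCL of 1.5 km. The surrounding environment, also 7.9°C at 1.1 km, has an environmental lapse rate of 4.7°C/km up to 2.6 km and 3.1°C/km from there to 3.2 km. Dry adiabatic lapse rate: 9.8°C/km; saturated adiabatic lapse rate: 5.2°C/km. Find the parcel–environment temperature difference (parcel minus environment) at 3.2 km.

-3.85°C (parcel cooler than environment)

Parcel:
  1100–1500 m, dry: Δz = 0.4 km ⇒ ΔT = -3.92°C; T = 3.98°C
  1500–3200 m, saturated: Δz = 1.7 km ⇒ ΔT = -8.84°C; T = -4.86°C
Environment:
  1100–2600 m, environment, lower layer: Δz = 1.5 km ⇒ ΔT = -7.05°C; T = 0.85°C
  2600–3200 m, environment, upper layer: Δz = 0.6 km ⇒ ΔT = -1.86°C; T = -1.01°C
T_parcel − T_env = -4.86 − (-1.01) = -3.85°C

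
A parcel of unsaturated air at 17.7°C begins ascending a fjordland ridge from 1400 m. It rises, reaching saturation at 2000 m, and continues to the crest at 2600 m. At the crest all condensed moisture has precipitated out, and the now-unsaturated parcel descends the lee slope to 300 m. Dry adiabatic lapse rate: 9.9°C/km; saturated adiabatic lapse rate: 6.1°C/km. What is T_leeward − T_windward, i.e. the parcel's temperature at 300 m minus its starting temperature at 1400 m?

+13.17°C

1400 → 2000 m (dry, 9.9°C/km): ΔT = -9.9 × 0.6 = -5.94°C → T = 11.76°C
2000 → 2600 m (saturated, 6.1°C/km): ΔT = -6.1 × 0.6 = -3.66°C → T = 8.1°C
2600 → 300 m (dry descent, 9.9°C/km): ΔT = +9.9 × 2.3 = +22.77°C → T = 30.87°C
Net change vs windward start: 30.87 − 17.7 = +13.17°C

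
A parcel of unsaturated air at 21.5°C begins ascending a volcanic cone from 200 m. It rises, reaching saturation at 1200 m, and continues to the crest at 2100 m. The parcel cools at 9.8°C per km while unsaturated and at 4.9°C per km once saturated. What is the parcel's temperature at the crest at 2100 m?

200 → 1200 m (dry, 9.8°C/km): ΔT = -9.8 × 1 = -9.8°C → T = 11.7°C
1200 → 2100 m (saturated, 4.9°C/km): ΔT = -4.9 × 0.9 = -4.41°C → T = 7.29°C

7.29°C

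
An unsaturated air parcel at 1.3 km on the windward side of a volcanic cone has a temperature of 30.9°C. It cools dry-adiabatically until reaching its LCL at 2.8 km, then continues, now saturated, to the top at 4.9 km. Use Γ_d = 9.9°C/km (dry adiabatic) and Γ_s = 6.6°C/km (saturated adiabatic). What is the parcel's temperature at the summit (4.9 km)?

2.19°C

Dry to 2800 m: -9.9 × 1.5 km = -14.85°C, so T = 16.05°C.
Saturated to 4900 m: -6.6 × 2.1 km = -13.86°C, so T = 2.19°C.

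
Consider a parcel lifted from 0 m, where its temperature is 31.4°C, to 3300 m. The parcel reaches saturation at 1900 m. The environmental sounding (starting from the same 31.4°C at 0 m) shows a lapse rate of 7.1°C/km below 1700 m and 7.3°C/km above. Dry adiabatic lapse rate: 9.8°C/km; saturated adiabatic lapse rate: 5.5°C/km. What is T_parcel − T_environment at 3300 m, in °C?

-2.57°C (parcel cooler than environment)

Parcel:
  From 0 m to 1900 m (dry): cools by 9.8 × 1.9 = 18.62°C, giving 12.78°C.
  From 1900 m to 3300 m (saturated): cools by 5.5 × 1.4 = 7.7°C, giving 5.08°C.
Environment:
  From 0 m to 1700 m (environment, lower layer): cools by 7.1 × 1.7 = 12.07°C, giving 19.33°C.
  From 1700 m to 3300 m (environment, upper layer): cools by 7.3 × 1.6 = 11.68°C, giving 7.65°C.
T_parcel − T_env = 5.08 − 7.65 = -2.57°C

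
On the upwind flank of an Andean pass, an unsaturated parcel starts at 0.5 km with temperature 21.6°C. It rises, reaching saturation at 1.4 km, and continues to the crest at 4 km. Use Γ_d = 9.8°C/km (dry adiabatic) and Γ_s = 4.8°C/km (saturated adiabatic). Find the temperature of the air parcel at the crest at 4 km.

0.3°C

500 → 1400 m (dry, 9.8°C/km): ΔT = -9.8 × 0.9 = -8.82°C → T = 12.78°C
1400 → 4000 m (saturated, 4.8°C/km): ΔT = -4.8 × 2.6 = -12.48°C → T = 0.3°C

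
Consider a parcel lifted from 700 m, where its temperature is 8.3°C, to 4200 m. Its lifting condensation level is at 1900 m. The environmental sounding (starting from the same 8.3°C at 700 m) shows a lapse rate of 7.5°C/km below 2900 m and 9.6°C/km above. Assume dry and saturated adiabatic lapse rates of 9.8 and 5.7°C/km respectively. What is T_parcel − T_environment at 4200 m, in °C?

Parcel:
  700–1900 m, dry: Δz = 1.2 km ⇒ ΔT = -11.76°C; T = -3.46°C
  1900–4200 m, saturated: Δz = 2.3 km ⇒ ΔT = -13.11°C; T = -16.57°C
Environment:
  700–2900 m, environment, lower layer: Δz = 2.2 km ⇒ ΔT = -16.5°C; T = -8.2°C
  2900–4200 m, environment, upper layer: Δz = 1.3 km ⇒ ΔT = -12.48°C; T = -20.68°C
T_parcel − T_env = -16.57 − (-20.68) = +4.11°C

+4.11°C (parcel warmer than environment)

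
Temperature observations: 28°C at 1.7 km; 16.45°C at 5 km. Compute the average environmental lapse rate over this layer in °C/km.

3.5°C/km

Γ = −ΔT/Δz = (28 − 16.45) / (5000 − 1700) m
  = 11.55°C / 3.3 km = 3.5°C/km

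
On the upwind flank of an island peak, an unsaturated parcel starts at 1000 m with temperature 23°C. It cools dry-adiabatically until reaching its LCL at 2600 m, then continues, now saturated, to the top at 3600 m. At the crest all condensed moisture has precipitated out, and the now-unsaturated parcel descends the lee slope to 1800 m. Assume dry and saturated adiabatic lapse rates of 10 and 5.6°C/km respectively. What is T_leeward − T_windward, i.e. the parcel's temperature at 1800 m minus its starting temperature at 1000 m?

Dry to 2600 m: -10 × 1.6 km = -16°C, so T = 7°C.
Saturated to 3600 m: -5.6 × 1 km = -5.6°C, so T = 1.4°C.
Dry descent to 1800 m: +10 × 1.8 km = +18°C, so T = 19.4°C.
Net change vs windward start: 19.4 − 23 = -3.6°C

-3.6°C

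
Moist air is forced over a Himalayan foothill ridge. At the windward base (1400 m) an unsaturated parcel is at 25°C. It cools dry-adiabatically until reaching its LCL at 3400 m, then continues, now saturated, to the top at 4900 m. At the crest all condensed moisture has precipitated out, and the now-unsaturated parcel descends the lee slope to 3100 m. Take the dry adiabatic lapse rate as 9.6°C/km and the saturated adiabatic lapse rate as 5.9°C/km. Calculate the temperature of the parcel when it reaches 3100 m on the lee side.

1400 → 3400 m (dry, 9.6°C/km): ΔT = -9.6 × 2 = -19.2°C → T = 5.8°C
3400 → 4900 m (saturated, 5.9°C/km): ΔT = -5.9 × 1.5 = -8.85°C → T = -3.05°C
4900 → 3100 m (dry descent, 9.6°C/km): ΔT = +9.6 × 1.8 = +17.28°C → T = 14.23°C

14.23°C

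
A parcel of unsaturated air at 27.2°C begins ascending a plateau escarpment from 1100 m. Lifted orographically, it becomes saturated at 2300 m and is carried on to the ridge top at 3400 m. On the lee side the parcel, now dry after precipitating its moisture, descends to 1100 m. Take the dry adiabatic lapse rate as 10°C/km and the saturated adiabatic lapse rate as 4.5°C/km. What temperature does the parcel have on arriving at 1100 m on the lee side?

33.25°C

Dry to 2300 m: -10 × 1.2 km = -12°C, so T = 15.2°C.
Saturated to 3400 m: -4.5 × 1.1 km = -4.95°C, so T = 10.25°C.
Dry descent to 1100 m: +10 × 2.3 km = +23°C, so T = 33.25°C.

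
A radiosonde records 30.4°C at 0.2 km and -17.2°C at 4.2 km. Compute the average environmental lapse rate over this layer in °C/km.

Γ = −ΔT/Δz = (30.4 − (-17.2)) / (4200 − 200) m
  = 47.6°C / 4 km = 11.9°C/km

11.9°C/km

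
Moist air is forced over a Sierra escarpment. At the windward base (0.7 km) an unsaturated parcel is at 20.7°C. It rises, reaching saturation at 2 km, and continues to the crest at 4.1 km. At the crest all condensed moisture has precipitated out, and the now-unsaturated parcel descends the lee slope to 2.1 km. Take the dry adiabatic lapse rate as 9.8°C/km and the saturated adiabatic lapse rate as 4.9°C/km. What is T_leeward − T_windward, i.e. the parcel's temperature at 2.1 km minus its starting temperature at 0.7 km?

-3.43°C

From 700 m to 2000 m (dry): cools by 9.8 × 1.3 = 12.74°C, giving 7.96°C.
From 2000 m to 4100 m (saturated): cools by 4.9 × 2.1 = 10.29°C, giving -2.33°C.
From 4100 m to 2100 m (dry descent): warms by 9.8 × 2 = 19.6°C, giving 17.27°C.
Net change vs windward start: 17.27 − 20.7 = -3.43°C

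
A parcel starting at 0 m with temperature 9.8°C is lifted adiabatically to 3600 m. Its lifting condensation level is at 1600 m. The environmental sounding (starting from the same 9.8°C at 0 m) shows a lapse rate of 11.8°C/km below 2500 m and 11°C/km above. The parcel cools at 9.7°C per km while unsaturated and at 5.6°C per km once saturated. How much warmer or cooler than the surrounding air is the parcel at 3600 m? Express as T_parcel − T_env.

+14.88°C (parcel warmer than environment)

Parcel:
  0–1600 m, dry: Δz = 1.6 km ⇒ ΔT = -15.52°C; T = -5.72°C
  1600–3600 m, saturated: Δz = 2 km ⇒ ΔT = -11.2°C; T = -16.92°C
Environment:
  0–2500 m, environment, lower layer: Δz = 2.5 km ⇒ ΔT = -29.5°C; T = -19.7°C
  2500–3600 m, environment, upper layer: Δz = 1.1 km ⇒ ΔT = -12.1°C; T = -31.8°C
T_parcel − T_env = -16.92 − (-31.8) = +14.88°C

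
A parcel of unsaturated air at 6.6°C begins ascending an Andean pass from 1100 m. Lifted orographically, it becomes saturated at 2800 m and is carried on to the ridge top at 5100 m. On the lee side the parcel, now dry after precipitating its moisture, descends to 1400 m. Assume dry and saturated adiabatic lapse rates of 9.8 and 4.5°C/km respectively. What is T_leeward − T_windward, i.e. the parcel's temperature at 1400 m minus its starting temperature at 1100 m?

Dry to 2800 m: -9.8 × 1.7 km = -16.66°C, so T = -10.06°C.
Saturated to 5100 m: -4.5 × 2.3 km = -10.35°C, so T = -20.41°C.
Dry descent to 1400 m: +9.8 × 3.7 km = +36.26°C, so T = 15.85°C.
Net change vs windward start: 15.85 − 6.6 = +9.25°C

+9.25°C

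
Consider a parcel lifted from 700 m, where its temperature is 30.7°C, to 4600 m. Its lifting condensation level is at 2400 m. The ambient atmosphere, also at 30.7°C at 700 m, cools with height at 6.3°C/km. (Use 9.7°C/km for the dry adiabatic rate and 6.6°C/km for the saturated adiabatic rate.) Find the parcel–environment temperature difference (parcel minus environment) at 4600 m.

Parcel:
  700–2400 m, dry: Δz = 1.7 km ⇒ ΔT = -16.49°C; T = 14.21°C
  2400–4600 m, saturated: Δz = 2.2 km ⇒ ΔT = -14.52°C; T = -0.31°C
Environment:
  700–4600 m, environment: Δz = 3.9 km ⇒ ΔT = -24.57°C; T = 6.13°C
T_parcel − T_env = -0.31 − 6.13 = -6.44°C

-6.44°C (parcel cooler than environment)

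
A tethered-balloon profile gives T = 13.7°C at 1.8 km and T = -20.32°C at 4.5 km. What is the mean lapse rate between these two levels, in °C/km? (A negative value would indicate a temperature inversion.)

12.6°C/km

Γ = −ΔT/Δz = (13.7 − (-20.32)) / (4500 − 1800) m
  = 34.02°C / 2.7 km = 12.6°C/km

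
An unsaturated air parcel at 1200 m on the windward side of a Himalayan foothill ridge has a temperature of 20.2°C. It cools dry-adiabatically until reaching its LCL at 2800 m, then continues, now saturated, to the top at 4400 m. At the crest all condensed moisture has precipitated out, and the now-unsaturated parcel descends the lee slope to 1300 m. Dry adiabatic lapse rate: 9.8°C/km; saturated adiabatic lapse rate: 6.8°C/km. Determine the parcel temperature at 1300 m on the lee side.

1200–2800 m, dry: Δz = 1.6 km ⇒ ΔT = -15.68°C; T = 4.52°C
2800–4400 m, saturated: Δz = 1.6 km ⇒ ΔT = -10.88°C; T = -6.36°C
4400–1300 m, dry descent: Δz = 3.1 km ⇒ ΔT = +30.38°C; T = 24.02°C

24.02°C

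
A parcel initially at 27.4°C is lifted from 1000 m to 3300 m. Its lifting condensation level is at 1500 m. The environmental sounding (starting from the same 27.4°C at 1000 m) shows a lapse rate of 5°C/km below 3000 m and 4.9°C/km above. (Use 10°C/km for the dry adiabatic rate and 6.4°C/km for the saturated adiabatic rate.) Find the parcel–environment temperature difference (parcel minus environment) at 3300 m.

Parcel:
  1000 → 1500 m (dry, 10°C/km): ΔT = -10 × 0.5 = -5°C → T = 22.4°C
  1500 → 3300 m (saturated, 6.4°C/km): ΔT = -6.4 × 1.8 = -11.52°C → T = 10.88°C
Environment:
  1000 → 3000 m (environment, lower layer, 5°C/km): ΔT = -5 × 2 = -10°C → T = 17.4°C
  3000 → 3300 m (environment, upper layer, 4.9°C/km): ΔT = -4.9 × 0.3 = -1.47°C → T = 15.93°C
T_parcel − T_env = 10.88 − 15.93 = -5.05°C

-5.05°C (parcel cooler than environment)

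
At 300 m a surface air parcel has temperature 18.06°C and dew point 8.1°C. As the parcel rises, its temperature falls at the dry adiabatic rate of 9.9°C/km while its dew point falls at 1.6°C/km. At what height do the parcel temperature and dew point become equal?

1500 m

T and T_d converge at 9.9 − 1.6 = 8.3°C per km
Height above start = (18.06 − 8.1) / 8.3 = 1.2 km
LCL altitude = 300 m + 1200 m = 1500 m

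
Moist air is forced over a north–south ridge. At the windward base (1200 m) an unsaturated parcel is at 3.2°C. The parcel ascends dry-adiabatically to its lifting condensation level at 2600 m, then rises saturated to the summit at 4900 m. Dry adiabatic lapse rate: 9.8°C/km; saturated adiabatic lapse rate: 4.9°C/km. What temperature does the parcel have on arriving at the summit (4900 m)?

-21.79°C

1200–2600 m, dry: Δz = 1.4 km ⇒ ΔT = -13.72°C; T = -10.52°C
2600–4900 m, saturated: Δz = 2.3 km ⇒ ΔT = -11.27°C; T = -21.79°C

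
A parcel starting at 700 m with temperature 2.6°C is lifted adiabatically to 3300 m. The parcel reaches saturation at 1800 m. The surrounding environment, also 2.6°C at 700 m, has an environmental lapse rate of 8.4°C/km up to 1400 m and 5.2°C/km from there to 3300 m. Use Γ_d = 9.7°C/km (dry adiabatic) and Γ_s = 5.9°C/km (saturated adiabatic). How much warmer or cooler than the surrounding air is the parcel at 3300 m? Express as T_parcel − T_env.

-3.76°C (parcel cooler than environment)

Parcel:
  700–1800 m, dry: Δz = 1.1 km ⇒ ΔT = -10.67°C; T = -8.07°C
  1800–3300 m, saturated: Δz = 1.5 km ⇒ ΔT = -8.85°C; T = -16.92°C
Environment:
  700–1400 m, environment, lower layer: Δz = 0.7 km ⇒ ΔT = -5.88°C; T = -3.28°C
  1400–3300 m, environment, upper layer: Δz = 1.9 km ⇒ ΔT = -9.88°C; T = -13.16°C
T_parcel − T_env = -16.92 − (-13.16) = -3.76°C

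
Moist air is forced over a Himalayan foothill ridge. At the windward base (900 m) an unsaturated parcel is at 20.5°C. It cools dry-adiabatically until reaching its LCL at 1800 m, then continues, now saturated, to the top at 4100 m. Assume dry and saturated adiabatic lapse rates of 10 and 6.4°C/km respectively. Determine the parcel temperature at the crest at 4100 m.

Dry to 1800 m: -10 × 0.9 km = -9°C, so T = 11.5°C.
Saturated to 4100 m: -6.4 × 2.3 km = -14.72°C, so T = -3.22°C.

-3.22°C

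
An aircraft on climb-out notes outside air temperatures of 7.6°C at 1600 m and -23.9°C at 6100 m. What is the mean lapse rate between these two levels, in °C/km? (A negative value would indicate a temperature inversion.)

Γ = −ΔT/Δz = (7.6 − (-23.9)) / (6100 − 1600) m
  = 31.5°C / 4.5 km = 7°C/km

7°C/km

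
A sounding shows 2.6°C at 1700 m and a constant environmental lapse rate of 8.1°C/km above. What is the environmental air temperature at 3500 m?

1700–3500 m, environmental: Δz = 1.8 km ⇒ ΔT = -14.58°C; T = -11.98°C

-11.98°C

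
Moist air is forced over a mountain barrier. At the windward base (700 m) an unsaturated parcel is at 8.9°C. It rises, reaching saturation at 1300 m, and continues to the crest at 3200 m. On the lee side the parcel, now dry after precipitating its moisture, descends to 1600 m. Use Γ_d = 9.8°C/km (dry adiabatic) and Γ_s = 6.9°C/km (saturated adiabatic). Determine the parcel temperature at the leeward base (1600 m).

700 → 1300 m (dry, 9.8°C/km): ΔT = -9.8 × 0.6 = -5.88°C → T = 3.02°C
1300 → 3200 m (saturated, 6.9°C/km): ΔT = -6.9 × 1.9 = -13.11°C → T = -10.09°C
3200 → 1600 m (dry descent, 9.8°C/km): ΔT = +9.8 × 1.6 = +15.68°C → T = 5.59°C

5.59°C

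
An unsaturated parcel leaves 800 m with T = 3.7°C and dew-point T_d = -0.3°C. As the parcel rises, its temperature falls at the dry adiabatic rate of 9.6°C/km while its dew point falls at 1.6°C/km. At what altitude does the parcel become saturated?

1300 m

T and T_d converge at 9.6 − 1.6 = 8°C per km
Height above start = (3.7 − (-0.3)) / 8 = 0.5 km
LCL altitude = 800 m + 500 m = 1300 m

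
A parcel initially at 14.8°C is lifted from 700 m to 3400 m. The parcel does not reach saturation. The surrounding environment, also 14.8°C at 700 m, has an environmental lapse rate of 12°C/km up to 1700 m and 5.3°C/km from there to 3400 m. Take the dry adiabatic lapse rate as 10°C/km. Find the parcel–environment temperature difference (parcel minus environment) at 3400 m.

-5.99°C (parcel cooler than environment)

Parcel:
  Dry to 3400 m: -10 × 2.7 km = -27°C, so T = -12.2°C.
Environment:
  Environment, lower layer to 1700 m: -12 × 1 km = -12°C, so T = 2.8°C.
  Environment, upper layer to 3400 m: -5.3 × 1.7 km = -9.01°C, so T = -6.21°C.
T_parcel − T_env = -12.2 − (-6.21) = -5.99°C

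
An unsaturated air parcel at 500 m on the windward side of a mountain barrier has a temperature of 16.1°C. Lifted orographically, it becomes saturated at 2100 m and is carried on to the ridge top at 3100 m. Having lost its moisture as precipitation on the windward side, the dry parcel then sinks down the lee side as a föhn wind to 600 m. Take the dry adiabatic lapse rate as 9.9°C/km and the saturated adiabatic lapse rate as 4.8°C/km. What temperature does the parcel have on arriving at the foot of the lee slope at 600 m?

20.21°C

Dry to 2100 m: -9.9 × 1.6 km = -15.84°C, so T = 0.26°C.
Saturated to 3100 m: -4.8 × 1 km = -4.8°C, so T = -4.54°C.
Dry descent to 600 m: +9.9 × 2.5 km = +24.75°C, so T = 20.21°C.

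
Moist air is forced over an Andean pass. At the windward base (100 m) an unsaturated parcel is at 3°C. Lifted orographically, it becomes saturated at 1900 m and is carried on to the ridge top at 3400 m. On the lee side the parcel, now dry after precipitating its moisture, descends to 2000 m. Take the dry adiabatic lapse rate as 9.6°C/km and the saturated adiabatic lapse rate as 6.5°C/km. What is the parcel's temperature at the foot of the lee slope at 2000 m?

-10.59°C

From 100 m to 1900 m (dry): cools by 9.6 × 1.8 = 17.28°C, giving -14.28°C.
From 1900 m to 3400 m (saturated): cools by 6.5 × 1.5 = 9.75°C, giving -24.03°C.
From 3400 m to 2000 m (dry descent): warms by 9.6 × 1.4 = 13.44°C, giving -10.59°C.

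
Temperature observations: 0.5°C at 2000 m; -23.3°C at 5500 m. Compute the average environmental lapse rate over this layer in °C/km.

Γ = −ΔT/Δz = (0.5 − (-23.3)) / (5500 − 2000) m
  = 23.8°C / 3.5 km = 6.8°C/km

6.8°C/km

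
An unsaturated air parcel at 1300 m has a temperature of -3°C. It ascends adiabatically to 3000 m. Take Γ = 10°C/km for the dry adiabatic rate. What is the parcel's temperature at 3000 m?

-20°C

1300 → 3000 m (dry adiabatic, 10°C/km): ΔT = -10 × 1.7 = -17°C → T = -20°C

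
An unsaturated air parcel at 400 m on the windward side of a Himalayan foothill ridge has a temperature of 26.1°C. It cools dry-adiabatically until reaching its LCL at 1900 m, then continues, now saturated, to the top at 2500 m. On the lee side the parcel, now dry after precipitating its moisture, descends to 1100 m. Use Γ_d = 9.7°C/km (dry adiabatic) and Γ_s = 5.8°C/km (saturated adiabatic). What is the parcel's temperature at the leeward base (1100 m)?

400 → 1900 m (dry, 9.7°C/km): ΔT = -9.7 × 1.5 = -14.55°C → T = 11.55°C
1900 → 2500 m (saturated, 5.8°C/km): ΔT = -5.8 × 0.6 = -3.48°C → T = 8.07°C
2500 → 1100 m (dry descent, 9.7°C/km): ΔT = +9.7 × 1.4 = +13.58°C → T = 21.65°C

21.65°C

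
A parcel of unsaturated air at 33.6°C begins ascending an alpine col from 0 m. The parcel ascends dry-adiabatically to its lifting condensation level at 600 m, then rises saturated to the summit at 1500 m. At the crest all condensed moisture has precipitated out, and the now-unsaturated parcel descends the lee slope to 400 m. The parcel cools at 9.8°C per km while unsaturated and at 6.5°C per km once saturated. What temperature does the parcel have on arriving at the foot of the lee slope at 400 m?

32.65°C

0–600 m, dry: Δz = 0.6 km ⇒ ΔT = -5.88°C; T = 27.72°C
600–1500 m, saturated: Δz = 0.9 km ⇒ ΔT = -5.85°C; T = 21.87°C
1500–400 m, dry descent: Δz = 1.1 km ⇒ ΔT = +10.78°C; T = 32.65°C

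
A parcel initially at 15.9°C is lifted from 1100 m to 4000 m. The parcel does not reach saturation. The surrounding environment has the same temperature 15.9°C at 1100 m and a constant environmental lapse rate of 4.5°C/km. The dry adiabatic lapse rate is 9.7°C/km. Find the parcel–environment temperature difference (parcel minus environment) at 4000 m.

-15.08°C (parcel cooler than environment)

Parcel:
  Dry to 4000 m: -9.7 × 2.9 km = -28.13°C, so T = -12.23°C.
Environment:
  Environment to 4000 m: -4.5 × 2.9 km = -13.05°C, so T = 2.85°C.
T_parcel − T_env = -12.23 − 2.85 = -15.08°C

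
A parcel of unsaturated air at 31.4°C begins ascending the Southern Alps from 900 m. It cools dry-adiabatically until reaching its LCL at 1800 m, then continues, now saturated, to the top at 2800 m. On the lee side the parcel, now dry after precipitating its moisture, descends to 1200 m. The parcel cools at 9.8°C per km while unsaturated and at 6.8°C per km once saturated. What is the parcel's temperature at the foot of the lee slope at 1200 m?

900–1800 m, dry: Δz = 0.9 km ⇒ ΔT = -8.82°C; T = 22.58°C
1800–2800 m, saturated: Δz = 1 km ⇒ ΔT = -6.8°C; T = 15.78°C
2800–1200 m, dry descent: Δz = 1.6 km ⇒ ΔT = +15.68°C; T = 31.46°C

31.46°C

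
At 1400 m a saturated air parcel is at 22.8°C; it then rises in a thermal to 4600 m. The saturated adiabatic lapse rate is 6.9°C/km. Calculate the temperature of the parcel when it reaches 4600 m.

0.72°C

Saturated adiabatic to 4600 m: -6.9 × 3.2 km = -22.08°C, so T = 0.72°C.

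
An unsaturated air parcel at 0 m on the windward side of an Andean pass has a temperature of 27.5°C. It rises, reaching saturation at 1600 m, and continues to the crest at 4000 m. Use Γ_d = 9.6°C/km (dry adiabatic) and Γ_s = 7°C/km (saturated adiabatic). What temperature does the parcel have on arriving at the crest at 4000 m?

-4.66°C

0 → 1600 m (dry, 9.6°C/km): ΔT = -9.6 × 1.6 = -15.36°C → T = 12.14°C
1600 → 4000 m (saturated, 7°C/km): ΔT = -7 × 2.4 = -16.8°C → T = -4.66°C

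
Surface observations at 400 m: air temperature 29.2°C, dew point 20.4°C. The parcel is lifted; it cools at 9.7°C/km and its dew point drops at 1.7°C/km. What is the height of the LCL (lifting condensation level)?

T and T_d converge at 9.7 − 1.7 = 8°C per km
Height above start = (29.2 − 20.4) / 8 = 1.1 km
LCL altitude = 400 m + 1100 m = 1500 m

1500 m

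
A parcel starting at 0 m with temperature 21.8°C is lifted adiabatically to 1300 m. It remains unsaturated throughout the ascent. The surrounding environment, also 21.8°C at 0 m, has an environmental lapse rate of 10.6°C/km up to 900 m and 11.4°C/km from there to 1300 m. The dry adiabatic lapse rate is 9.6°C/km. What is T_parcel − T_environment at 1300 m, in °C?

+1.62°C (parcel warmer than environment)

Parcel:
  0 → 1300 m (dry, 9.6°C/km): ΔT = -9.6 × 1.3 = -12.48°C → T = 9.32°C
Environment:
  0 → 900 m (environment, lower layer, 10.6°C/km): ΔT = -10.6 × 0.9 = -9.54°C → T = 12.26°C
  900 → 1300 m (environment, upper layer, 11.4°C/km): ΔT = -11.4 × 0.4 = -4.56°C → T = 7.7°C
T_parcel − T_env = 9.32 − 7.7 = +1.62°C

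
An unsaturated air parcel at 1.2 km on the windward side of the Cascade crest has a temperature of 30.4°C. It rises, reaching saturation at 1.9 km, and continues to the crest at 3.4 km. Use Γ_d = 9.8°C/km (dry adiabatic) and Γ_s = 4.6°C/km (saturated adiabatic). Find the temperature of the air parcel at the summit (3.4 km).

1200 → 1900 m (dry, 9.8°C/km): ΔT = -9.8 × 0.7 = -6.86°C → T = 23.54°C
1900 → 3400 m (saturated, 4.6°C/km): ΔT = -4.6 × 1.5 = -6.9°C → T = 16.64°C

16.64°C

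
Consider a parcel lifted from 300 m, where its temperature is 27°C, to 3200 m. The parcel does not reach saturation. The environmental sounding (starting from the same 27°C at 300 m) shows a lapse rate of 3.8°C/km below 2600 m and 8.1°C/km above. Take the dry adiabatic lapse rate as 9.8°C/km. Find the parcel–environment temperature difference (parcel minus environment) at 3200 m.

-14.82°C (parcel cooler than environment)

Parcel:
  300–3200 m, dry: Δz = 2.9 km ⇒ ΔT = -28.42°C; T = -1.42°C
Environment:
  300–2600 m, environment, lower layer: Δz = 2.3 km ⇒ ΔT = -8.74°C; T = 18.26°C
  2600–3200 m, environment, upper layer: Δz = 0.6 km ⇒ ΔT = -4.86°C; T = 13.4°C
T_parcel − T_env = -1.42 − 13.4 = -14.82°C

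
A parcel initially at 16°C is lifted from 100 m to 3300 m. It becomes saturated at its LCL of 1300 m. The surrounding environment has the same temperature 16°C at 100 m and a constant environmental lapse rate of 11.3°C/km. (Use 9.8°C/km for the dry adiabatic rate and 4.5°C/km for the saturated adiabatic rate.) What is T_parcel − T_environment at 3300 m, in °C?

Parcel:
  From 100 m to 1300 m (dry): cools by 9.8 × 1.2 = 11.76°C, giving 4.24°C.
  From 1300 m to 3300 m (saturated): cools by 4.5 × 2 = 9°C, giving -4.76°C.
Environment:
  From 100 m to 3300 m (environment): cools by 11.3 × 3.2 = 36.16°C, giving -20.16°C.
T_parcel − T_env = -4.76 − (-20.16) = +15.4°C

+15.4°C (parcel warmer than environment)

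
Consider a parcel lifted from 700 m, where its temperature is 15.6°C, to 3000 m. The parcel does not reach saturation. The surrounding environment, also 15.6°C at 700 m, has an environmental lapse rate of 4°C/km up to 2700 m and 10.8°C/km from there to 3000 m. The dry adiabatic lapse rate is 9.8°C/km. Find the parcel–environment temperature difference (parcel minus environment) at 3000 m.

Parcel:
  From 700 m to 3000 m (dry): cools by 9.8 × 2.3 = 22.54°C, giving -6.94°C.
Environment:
  From 700 m to 2700 m (environment, lower layer): cools by 4 × 2 = 8°C, giving 7.6°C.
  From 2700 m to 3000 m (environment, upper layer): cools by 10.8 × 0.3 = 3.24°C, giving 4.36°C.
T_parcel − T_env = -6.94 − 4.36 = -11.3°C

-11.3°C (parcel cooler than environment)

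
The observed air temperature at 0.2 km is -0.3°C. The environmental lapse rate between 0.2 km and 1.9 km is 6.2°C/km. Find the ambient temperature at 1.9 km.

-10.84°C

200–1900 m, environmental: Δz = 1.7 km ⇒ ΔT = -10.54°C; T = -10.84°C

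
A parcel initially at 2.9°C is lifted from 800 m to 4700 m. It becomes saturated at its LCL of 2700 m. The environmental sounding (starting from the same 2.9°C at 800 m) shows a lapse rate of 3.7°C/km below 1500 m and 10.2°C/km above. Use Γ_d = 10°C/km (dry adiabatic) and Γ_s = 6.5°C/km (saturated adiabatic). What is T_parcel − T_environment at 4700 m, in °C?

Parcel:
  800–2700 m, dry: Δz = 1.9 km ⇒ ΔT = -19°C; T = -16.1°C
  2700–4700 m, saturated: Δz = 2 km ⇒ ΔT = -13°C; T = -29.1°C
Environment:
  800–1500 m, environment, lower layer: Δz = 0.7 km ⇒ ΔT = -2.59°C; T = 0.31°C
  1500–4700 m, environment, upper layer: Δz = 3.2 km ⇒ ΔT = -32.64°C; T = -32.33°C
T_parcel − T_env = -29.1 − (-32.33) = +3.23°C

+3.23°C (parcel warmer than environment)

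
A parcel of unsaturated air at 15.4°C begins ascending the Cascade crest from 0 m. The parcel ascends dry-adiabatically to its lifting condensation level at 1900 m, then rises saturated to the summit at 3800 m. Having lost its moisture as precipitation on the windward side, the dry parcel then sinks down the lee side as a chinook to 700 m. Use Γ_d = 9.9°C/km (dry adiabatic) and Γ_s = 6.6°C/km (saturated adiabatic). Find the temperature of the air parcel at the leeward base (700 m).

14.74°C

From 0 m to 1900 m (dry): cools by 9.9 × 1.9 = 18.81°C, giving -3.41°C.
From 1900 m to 3800 m (saturated): cools by 6.6 × 1.9 = 12.54°C, giving -15.95°C.
From 3800 m to 700 m (dry descent): warms by 9.9 × 3.1 = 30.69°C, giving 14.74°C.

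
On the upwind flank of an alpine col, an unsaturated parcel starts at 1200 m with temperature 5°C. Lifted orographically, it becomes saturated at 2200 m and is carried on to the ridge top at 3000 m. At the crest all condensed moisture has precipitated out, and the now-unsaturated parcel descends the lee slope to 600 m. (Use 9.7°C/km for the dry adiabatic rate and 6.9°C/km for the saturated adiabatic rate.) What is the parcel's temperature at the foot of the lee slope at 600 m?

13.06°C

1200–2200 m, dry: Δz = 1 km ⇒ ΔT = -9.7°C; T = -4.7°C
2200–3000 m, saturated: Δz = 0.8 km ⇒ ΔT = -5.52°C; T = -10.22°C
3000–600 m, dry descent: Δz = 2.4 km ⇒ ΔT = +23.28°C; T = 13.06°C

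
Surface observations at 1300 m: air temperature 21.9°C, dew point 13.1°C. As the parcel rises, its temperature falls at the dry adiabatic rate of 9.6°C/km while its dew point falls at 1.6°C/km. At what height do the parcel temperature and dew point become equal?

T and T_d converge at 9.6 − 1.6 = 8°C per km
Height above start = (21.9 − 13.1) / 8 = 1.1 km
LCL altitude = 1300 m + 1100 m = 2400 m

2400 m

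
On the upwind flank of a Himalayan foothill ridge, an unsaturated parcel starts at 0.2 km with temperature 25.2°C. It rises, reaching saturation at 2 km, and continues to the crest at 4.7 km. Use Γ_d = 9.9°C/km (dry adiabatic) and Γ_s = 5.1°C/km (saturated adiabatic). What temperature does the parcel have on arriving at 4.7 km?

-6.39°C

Dry to 2000 m: -9.9 × 1.8 km = -17.82°C, so T = 7.38°C.
Saturated to 4700 m: -5.1 × 2.7 km = -13.77°C, so T = -6.39°C.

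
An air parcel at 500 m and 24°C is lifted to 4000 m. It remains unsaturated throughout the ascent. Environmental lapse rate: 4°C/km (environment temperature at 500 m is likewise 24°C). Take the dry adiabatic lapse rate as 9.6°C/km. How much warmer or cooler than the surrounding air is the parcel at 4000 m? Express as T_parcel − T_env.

Parcel:
  Dry to 4000 m: -9.6 × 3.5 km = -33.6°C, so T = -9.6°C.
Environment:
  Environment to 4000 m: -4 × 3.5 km = -14°C, so T = 10°C.
T_parcel − T_env = -9.6 − 10 = -19.6°C

-19.6°C (parcel cooler than environment)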